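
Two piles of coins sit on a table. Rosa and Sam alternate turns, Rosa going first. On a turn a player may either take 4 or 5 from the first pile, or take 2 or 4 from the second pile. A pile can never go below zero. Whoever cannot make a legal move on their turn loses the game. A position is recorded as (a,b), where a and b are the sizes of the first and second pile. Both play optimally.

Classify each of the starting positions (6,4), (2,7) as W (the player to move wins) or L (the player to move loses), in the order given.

(6,4): W, (2,7): L

Compute win/loss labels from the base case upward. A position with no move is L. Any other position is W if it can reach an L in one move, else L.
No move ever increases a pile, so every position that can arise here has a ≤ 6 and b ≤ 7; it is enough to label the cells with 0 ≤ a ≤ 6 and 0 ≤ b ≤ 7.
Every move lowers a or b (never raises either), so fill the grid row by row in increasing a, and left to right within a row: each cell's successors are then already labelled.
      b=0  b=1  b=2  b=3  b=4  b=5  b=6  b=7
a=0:    L    L    W    W    W    W    L    L
a=1:    L    L    W    W    W    W    L    L
a=2:    L    L    W    W    W    W    L    L
a=3:    L    L    W    W    W    W    L    L
a=4:    W    W    L    L    W    W    W    W
a=5:    W    W    L    L    W    W    W    W
a=6:    W    W    L    L    W    W    W    W
Cells with no legal move (terminal, hence L): (0,0), (0,1), (1,0), (1,1), (2,0), (2,1), (3,0), (3,1).
The remaining L cells, each justified by listing all of its moves:
(0,6): moves to (0,4)(W), (0,2)(W); every one is W ⇒ L
(0,7): moves to (0,5)(W), (0,3)(W); every one is W ⇒ L
(1,6): moves to (1,4)(W), (1,2)(W); every one is W ⇒ L
(1,7): moves to (1,5)(W), (1,3)(W); every one is W ⇒ L
(2,6): moves to (2,4)(W), (2,2)(W); every one is W ⇒ L
(2,7): moves to (2,5)(W), (2,3)(W); every one is W ⇒ L
(3,6): moves to (3,4)(W), (3,2)(W); every one is W ⇒ L
(3,7): moves to (3,5)(W), (3,3)(W); every one is W ⇒ L
(4,2): moves to (0,2)(W), (4,0)(W); every one is W ⇒ L
(4,3): moves to (0,3)(W), (4,1)(W); every one is W ⇒ L
(5,2): moves to (1,2)(W), (0,2)(W), (5,0)(W); every one is W ⇒ L
(5,3): moves to (1,3)(W), (0,3)(W), (5,1)(W); every one is W ⇒ L
(6,2): moves to (2,2)(W), (1,2)(W), (6,0)(W); every one is W ⇒ L
(6,3): moves to (2,3)(W), (1,3)(W), (6,1)(W); every one is W ⇒ L
Every other cell has at least one move into one of the L cells above, so it is W.
(6,4): the move to (6,2) reaches an L cell, so W
(2,7): one of the L cells justified above, so L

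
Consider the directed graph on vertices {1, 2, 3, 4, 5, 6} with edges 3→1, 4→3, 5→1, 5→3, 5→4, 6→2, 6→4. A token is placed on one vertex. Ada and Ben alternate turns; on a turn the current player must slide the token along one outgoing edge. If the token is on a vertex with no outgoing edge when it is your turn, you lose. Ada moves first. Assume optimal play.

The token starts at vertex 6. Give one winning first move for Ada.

Move to 4.

Label each position W (a win for the player to move) or L (a loss). A position with no legal move is L; any other position is W exactly when some move reaches an L, and L when every move reaches a W.
Every edge goes from a vertex to one that appears earlier in the order 2, 1, 3, 4, 5, 6, so processing vertices in that order labels each vertex after all of its successors.
2: no outgoing edge → L
1: no outgoing edge → L
3: W (go to 1, an L position)
4: L (sole option 3(W) is W)
5: W (go to 4, an L position)
6: W (go to 4, an L position)
From 6, the L positions reachable in one move are: 4, 2. Any move reaching one of these is winning.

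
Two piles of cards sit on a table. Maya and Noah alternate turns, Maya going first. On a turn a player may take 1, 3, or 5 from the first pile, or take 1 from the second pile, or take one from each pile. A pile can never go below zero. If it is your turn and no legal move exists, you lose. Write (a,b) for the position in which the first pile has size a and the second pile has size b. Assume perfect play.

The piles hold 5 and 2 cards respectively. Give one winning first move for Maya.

Build the W/L table. Terminal = L. A non-terminal position is W if it has a move to some L; otherwise it is L.
No move ever increases a pile, so every position that can arise here has a ≤ 5 and b ≤ 2; it is enough to label the cells with 0 ≤ a ≤ 5 and 0 ≤ b ≤ 2.
Every move lowers a or b (never raises either), so fill the grid row by row in increasing a, and left to right within a row: each cell's successors are then already labelled.
      b=0  b=1  b=2
a=0:    L    W    L
a=1:    W    W    W
a=2:    L    W    L
a=3:    W    W    W
a=4:    L    W    L
a=5:    W    W    W
Cells with no legal move (terminal, hence L): (0,0).
The remaining L cells, each justified by listing all of its moves:
(0,2): the only move is to (0,1)(W), a W ⇒ L
(2,0): the only move is to (1,0)(W), a W ⇒ L
(2,2): moves to (1,2)(W), (2,1)(W), (1,1)(W); every one is W ⇒ L
(4,0): moves to (3,0)(W), (1,0)(W); every one is W ⇒ L
(4,2): moves to (3,2)(W), (1,2)(W), (4,1)(W), (3,1)(W); every one is W ⇒ L
Every other cell has at least one move into one of the L cells above, so it is W.
From (5,2), the L positions reachable in one move are: (4,2), (2,2), (0,2). Any move reaching one of these is winning.

Move to (4,2).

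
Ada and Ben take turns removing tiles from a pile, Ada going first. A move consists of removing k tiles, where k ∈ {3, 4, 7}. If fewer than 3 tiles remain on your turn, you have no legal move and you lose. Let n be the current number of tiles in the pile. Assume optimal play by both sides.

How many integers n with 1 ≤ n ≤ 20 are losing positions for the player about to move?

Classify positions by backward induction: terminal positions (no move available) are L. From any other position, the mover wins iff some move reaches an L.
n=0: no move → L
n=1: no move → L
n=2: no move → L
n=3: can move to 0, which is L ⇒ W
n=4: can move to 1, which is L ⇒ W
n=5: can move to 2, which is L ⇒ W
n=6: can move to 2, which is L ⇒ W
n=7: can move to 0, which is L ⇒ W
n=8: can move to 1, which is L ⇒ W
n=9: can move to 2, which is L ⇒ W
n=10: moves to 7(W), 6(W), 3(W); every one is W ⇒ L
n=11: moves to 8(W), 7(W), 4(W); every one is W ⇒ L
n=12: moves to 9(W), 8(W), 5(W); every one is W ⇒ L
n=13: can move to 10, which is L ⇒ W
n=14: can move to 11, which is L ⇒ W
n=15: can move to 12, which is L ⇒ W
n=16: can move to 12, which is L ⇒ W
n=17: can move to 10, which is L ⇒ W
n=18: can move to 11, which is L ⇒ W
n=19: can move to 12, which is L ⇒ W
n=20: moves to 17(W), 16(W), 13(W); every one is W ⇒ L
L entries with 1 ≤ n ≤ 20 (n=0 is outside the asked range and is not counted): n = 1, 2, 10, 11, 12, 20; that makes 6.

6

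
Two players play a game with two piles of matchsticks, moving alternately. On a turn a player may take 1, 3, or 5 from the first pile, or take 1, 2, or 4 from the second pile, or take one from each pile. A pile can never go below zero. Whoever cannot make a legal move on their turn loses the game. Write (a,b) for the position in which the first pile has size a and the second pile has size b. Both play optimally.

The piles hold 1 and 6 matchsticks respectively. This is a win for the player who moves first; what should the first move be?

Move to (0,6).

Positions with no move are L. A position that does have a move is losing for the player to move precisely when every available move leads to a winning position for the opponent. Fill in the labels:
No move ever increases a pile, so every position that can arise here has a ≤ 1 and b ≤ 6; it is enough to label the cells with 0 ≤ a ≤ 1 and 0 ≤ b ≤ 6.
Every move lowers a or b (never raises either), so fill the grid row by row in increasing a, and left to right within a row: each cell's successors are then already labelled.
      b=0  b=1  b=2  b=3  b=4  b=5  b=6
a=0:    L    W    W    L    W    W    L
a=1:    W    W    L    W    W    L    W
Cells with no legal move (terminal, hence L): (0,0).
The remaining L cells, each justified by listing all of its moves:
(0,3): L (options (0,2)(W), (0,1)(W) are all W)
(0,6): L (options (0,5)(W), (0,4)(W), (0,2)(W) are all W)
(1,2): L (options (0,2)(W), (1,1)(W), (1,0)(W), (0,1)(W) are all W)
(1,5): L (options (0,5)(W), (1,4)(W), (1,3)(W), (1,1)(W), (0,4)(W) are all W)
Every other cell has at least one move into one of the L cells above, so it is W.
From (1,6), the L positions reachable in one move are: (0,6), (1,5), (1,2). Any move reaching one of these is winning.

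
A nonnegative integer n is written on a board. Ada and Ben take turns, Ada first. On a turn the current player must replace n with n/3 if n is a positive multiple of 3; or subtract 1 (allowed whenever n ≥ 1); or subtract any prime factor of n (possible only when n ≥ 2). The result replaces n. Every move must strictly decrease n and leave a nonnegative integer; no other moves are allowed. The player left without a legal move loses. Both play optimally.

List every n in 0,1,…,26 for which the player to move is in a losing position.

Label each position W (a win for the player to move) or L (a loss). A position with no legal move is L; any other position is W exactly when some move reaches an L, and L when every move reaches a W.
n=0: no move → L
n=1: reaches L-position 0 → W
n=2: reaches L-position 0 → W
n=3: reaches L-position 0 → W
n=4: only reaches 2(W), 3(W), all W → L
n=5: reaches L-position 0 → W
n=6: reaches L-position 4 → W
n=7: reaches L-position 0 → W
n=8: only reaches 6(W), 7(W), all W → L
n=9: reaches L-position 8 → W
n=10: reaches L-position 8 → W
n=11: reaches L-position 0 → W
n=12: reaches L-position 4 → W
n=13: reaches L-position 0 → W
n=14: only reaches 7(W), 12(W), 13(W), all W → L
n=15: reaches L-position 14 → W
n=16: reaches L-position 14 → W
n=17: reaches L-position 0 → W
n=18: only reaches 6(W), 15(W), 16(W), 17(W), all W → L
n=19: reaches L-position 0 → W
n=20: reaches L-position 18 → W
n=21: reaches L-position 14 → W
n=22: only reaches 11(W), 20(W), 21(W), all W → L
n=23: reaches L-position 0 → W
n=24: reaches L-position 8 → W
n=25: only reaches 20(W), 24(W), all W → L
n=26: reaches L-position 25 → W
The losing starting values of n are exactly the entries labelled L in this table (7 of them).

0, 4, 8, 14, 18, 22, 25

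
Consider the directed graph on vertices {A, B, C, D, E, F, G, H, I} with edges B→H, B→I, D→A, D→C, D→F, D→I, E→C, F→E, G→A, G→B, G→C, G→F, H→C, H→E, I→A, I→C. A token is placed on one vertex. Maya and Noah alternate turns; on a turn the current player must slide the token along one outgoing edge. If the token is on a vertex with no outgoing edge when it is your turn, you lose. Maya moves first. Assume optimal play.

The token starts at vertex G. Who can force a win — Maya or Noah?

Maya wins.

Positions with no move are L. A position that does have a move is losing for the player to move precisely when every available move leads to a winning position for the opponent. Fill in the labels:
Every edge goes from a vertex to one that appears earlier in the order C, A, I, E, H, B, F, D, G, so processing vertices in that order labels each vertex after all of its successors.
C: no outgoing edge → L
A: no outgoing edge → L
I: can move to A, which is L ⇒ W
E: can move to C, which is L ⇒ W
H: can move to C, which is L ⇒ W
B: moves to H(W), I(W); every one is W ⇒ L
F: the only move is to E(W), a W ⇒ L
D: can move to F, which is L ⇒ W
G: can move to F, which is L ⇒ W
The starting position G is W: Maya should move to F, handing over an L position.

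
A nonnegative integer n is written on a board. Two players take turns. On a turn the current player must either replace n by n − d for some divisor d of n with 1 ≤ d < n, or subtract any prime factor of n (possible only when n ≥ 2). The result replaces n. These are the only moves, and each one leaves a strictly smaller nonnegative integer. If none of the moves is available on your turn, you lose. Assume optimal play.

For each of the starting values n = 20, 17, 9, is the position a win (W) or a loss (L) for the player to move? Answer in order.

Label each position W (a win for the player to move) or L (a loss). A position with no legal move is L; any other position is W exactly when some move reaches an L, and L when every move reaches a W.
n=0: no move → L
n=1: no move → L
n=2: W (go to 0, an L position)
n=3: W (go to 0, an L position)
n=4: L (options 2(W), 3(W) are all W)
n=5: W (go to 0, an L position)
n=6: W (go to 4, an L position)
n=7: W (go to 0, an L position)
n=8: W (go to 4, an L position)
n=9: L (options 6(W), 8(W) are all W)
n=10: W (go to 9, an L position)
n=11: W (go to 0, an L position)
n=12: W (go to 9, an L position)
n=13: W (go to 0, an L position)
n=14: L (options 7(W), 12(W), 13(W) are all W)
n=15: W (go to 14, an L position)
n=16: W (go to 14, an L position)
n=17: W (go to 0, an L position)
n=18: W (go to 9, an L position)
n=19: W (go to 0, an L position)
n=20: L (options 10(W), 15(W), 16(W), 18(W), 19(W) are all W)

20: L, 17: W, 9: L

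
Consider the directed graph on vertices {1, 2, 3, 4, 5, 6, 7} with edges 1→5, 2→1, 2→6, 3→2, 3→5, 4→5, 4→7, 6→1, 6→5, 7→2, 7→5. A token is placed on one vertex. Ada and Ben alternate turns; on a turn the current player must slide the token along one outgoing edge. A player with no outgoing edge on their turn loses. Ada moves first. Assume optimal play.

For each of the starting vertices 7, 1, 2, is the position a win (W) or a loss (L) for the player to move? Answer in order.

Work bottom-up. With no move the player to move loses. Otherwise the position is W if at least one move leads to an L position for the opponent, and L if every move leads to a W.
Every edge goes from a vertex to one that appears earlier in the order 5, 1, 6, 2, 3, 7, 4, so processing vertices in that order labels each vertex after all of its successors.
5: no outgoing edge → L
1: can move to 5, which is L ⇒ W
6: can move to 5, which is L ⇒ W
2: moves to 6(W), 1(W); every one is W ⇒ L
3: can move to 2, which is L ⇒ W
7: can move to 2, which is L ⇒ W
4: can move to 5, which is L ⇒ W

7: W, 1: W, 2: L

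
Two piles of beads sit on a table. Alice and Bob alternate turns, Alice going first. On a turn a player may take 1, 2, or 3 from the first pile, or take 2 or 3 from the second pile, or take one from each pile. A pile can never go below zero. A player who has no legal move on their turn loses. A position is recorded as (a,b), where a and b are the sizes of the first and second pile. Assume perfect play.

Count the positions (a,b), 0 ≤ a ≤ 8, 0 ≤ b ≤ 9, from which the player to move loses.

Classify positions by backward induction: terminal positions (no move available) are L. From any other position, the mover wins iff some move reaches an L.
Every move lowers a or b (never raises either), so fill the grid row by row in increasing a, and left to right within a row: each cell's successors are then already labelled.
      b=0  b=1  b=2  b=3  b=4  b=5  b=6  b=7  b=8  b=9
a=0:    L    L    W    W    W    L    L    W    W    W
a=1:    W    W    W    L    L    W    W    W    L    L
a=2:    W    W    L    W    W    W    W    L    W    W
a=3:    W    W    W    W    W    W    W    W    W    W
a=4:    L    L    W    W    W    L    L    W    W    W
a=5:    W    W    W    L    L    W    W    W    L    L
a=6:    W    W    L    W    W    W    W    L    W    W
a=7:    W    W    W    W    W    W    W    W    W    W
a=8:    L    L    W    W    W    L    L    W    W    W
Cells with no legal move (terminal, hence L): (0,0), (0,1).
The remaining L cells, each justified by listing all of its moves:
(0,5): L (options (0,3)(W), (0,2)(W) are all W)
(0,6): L (options (0,4)(W), (0,3)(W) are all W)
(1,3): L (options (0,3)(W), (1,1)(W), (1,0)(W), (0,2)(W) are all W)
(1,4): L (options (0,4)(W), (1,2)(W), (1,1)(W), (0,3)(W) are all W)
(1,8): L (options (0,8)(W), (1,6)(W), (1,5)(W), (0,7)(W) are all W)
(1,9): L (options (0,9)(W), (1,7)(W), (1,6)(W), (0,8)(W) are all W)
(2,2): L (options (1,2)(W), (0,2)(W), (2,0)(W), (1,1)(W) are all W)
(2,7): L (options (1,7)(W), (0,7)(W), (2,5)(W), (2,4)(W), (1,6)(W) are all W)
(4,0): L (options (3,0)(W), (2,0)(W), (1,0)(W) are all W)
(4,1): L (options (3,1)(W), (2,1)(W), (1,1)(W), (3,0)(W) are all W)
(4,5): L (options (3,5)(W), (2,5)(W), (1,5)(W), (4,3)(W), (4,2)(W), (3,4)(W) are all W)
(4,6): L (options (3,6)(W), (2,6)(W), (1,6)(W), (4,4)(W), (4,3)(W), (3,5)(W) are all W)
(5,3): L (options (4,3)(W), (3,3)(W), (2,3)(W), (5,1)(W), (5,0)(W), (4,2)(W) are all W)
(5,4): L (options (4,4)(W), (3,4)(W), (2,4)(W), (5,2)(W), (5,1)(W), (4,3)(W) are all W)
(5,8): L (options (4,8)(W), (3,8)(W), (2,8)(W), (5,6)(W), (5,5)(W), (4,7)(W) are all W)
(5,9): L (options (4,9)(W), (3,9)(W), (2,9)(W), (5,7)(W), (5,6)(W), (4,8)(W) are all W)
(6,2): L (options (5,2)(W), (4,2)(W), (3,2)(W), (6,0)(W), (5,1)(W) are all W)
(6,7): L (options (5,7)(W), (4,7)(W), (3,7)(W), (6,5)(W), (6,4)(W), (5,6)(W) are all W)
(8,0): L (options (7,0)(W), (6,0)(W), (5,0)(W) are all W)
(8,1): L (options (7,1)(W), (6,1)(W), (5,1)(W), (7,0)(W) are all W)
(8,5): L (options (7,5)(W), (6,5)(W), (5,5)(W), (8,3)(W), (8,2)(W), (7,4)(W) are all W)
(8,6): L (options (7,6)(W), (6,6)(W), (5,6)(W), (8,4)(W), (8,3)(W), (7,5)(W) are all W)
Every other cell has at least one move into one of the L cells above, so it is W.
L cells per row: a=0: 4, a=1: 4, a=2: 2, a=3: 0, a=4: 4, a=5: 4, a=6: 2, a=7: 0, a=8: 4; total 24.

24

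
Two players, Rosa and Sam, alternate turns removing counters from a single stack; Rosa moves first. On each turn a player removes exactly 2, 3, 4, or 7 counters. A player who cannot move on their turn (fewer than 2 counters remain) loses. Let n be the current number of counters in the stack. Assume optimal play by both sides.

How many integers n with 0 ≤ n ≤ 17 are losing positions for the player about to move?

Build the W/L table. Terminal = L. A non-terminal position is W if it has a move to some L; otherwise it is L.
n=0: no move → L
n=1: no move → L
n=2: W (go to 0, an L position)
n=3: W (go to 1, an L position)
n=4: W (go to 1, an L position)
n=5: W (go to 1, an L position)
n=6: L (options 4(W), 3(W), 2(W) are all W)
n=7: W (go to 0, an L position)
n=8: W (go to 6, an L position)
n=9: W (go to 6, an L position)
n=10: W (go to 6, an L position)
n=11: L (options 9(W), 8(W), 7(W), 4(W) are all W)
n=12: L (options 10(W), 9(W), 8(W), 5(W) are all W)
n=13: W (go to 11, an L position)
n=14: W (go to 12, an L position)
n=15: W (go to 12, an L position)
n=16: W (go to 12, an L position)
n=17: L (options 15(W), 14(W), 13(W), 10(W) are all W)
L entries with 0 ≤ n ≤ 17: n = 0, 1, 6, 11, 12, 17; that makes 6.

6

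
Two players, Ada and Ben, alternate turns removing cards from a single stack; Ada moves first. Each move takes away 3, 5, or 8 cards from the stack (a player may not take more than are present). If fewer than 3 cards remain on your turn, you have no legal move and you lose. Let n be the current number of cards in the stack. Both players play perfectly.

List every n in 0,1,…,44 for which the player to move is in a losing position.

Build the W/L table. Terminal = L. A non-terminal position is W if it has a move to some L; otherwise it is L.
n=0: no move → L
n=1: no move → L
n=2: no move → L
n=3: can move to 0, which is L ⇒ W
n=4: can move to 1, which is L ⇒ W
n=5: can move to 2, which is L ⇒ W
n=6: can move to 1, which is L ⇒ W
n=7: can move to 2, which is L ⇒ W
n=8: can move to 0, which is L ⇒ W
n=9: can move to 1, which is L ⇒ W
n=10: can move to 2, which is L ⇒ W
n=11: moves to 8(W), 6(W), 3(W); every one is W ⇒ L
n=12: moves to 9(W), 7(W), 4(W); every one is W ⇒ L
n=13: moves to 10(W), 8(W), 5(W); every one is W ⇒ L
n=14: can move to 11, which is L ⇒ W
n=15: can move to 12, which is L ⇒ W
n=16: can move to 13, which is L ⇒ W
n=17: can move to 12, which is L ⇒ W
n=18: can move to 13, which is L ⇒ W
n=19: can move to 11, which is L ⇒ W
n=20: can move to 12, which is L ⇒ W
n=21: can move to 13, which is L ⇒ W
n=22: moves to 19(W), 17(W), 14(W); every one is W ⇒ L
n=23: moves to 20(W), 18(W), 15(W); every one is W ⇒ L
n=24: moves to 21(W), 19(W), 16(W); every one is W ⇒ L
n=25: can move to 22, which is L ⇒ W
n=26: can move to 23, which is L ⇒ W
n=27: can move to 24, which is L ⇒ W
n=28: can move to 23, which is L ⇒ W
n=29: can move to 24, which is L ⇒ W
n=30: can move to 22, which is L ⇒ W
n=31: can move to 23, which is L ⇒ W
n=32: can move to 24, which is L ⇒ W
n=33: moves to 30(W), 28(W), 25(W); every one is W ⇒ L
n=34: moves to 31(W), 29(W), 26(W); every one is W ⇒ L
n=35: moves to 32(W), 30(W), 27(W); every one is W ⇒ L
n=36: can move to 33, which is L ⇒ W
n=37: can move to 34, which is L ⇒ W
n=38: can move to 35, which is L ⇒ W
n=39: can move to 34, which is L ⇒ W
n=40: can move to 35, which is L ⇒ W
n=41: can move to 33, which is L ⇒ W
n=42: can move to 34, which is L ⇒ W
n=43: can move to 35, which is L ⇒ W
n=44: moves to 41(W), 39(W), 36(W); every one is W ⇒ L
Reading off the rows marked L gives the requested list; there are 13 such values of n.

0, 1, 2, 11, 12, 13, 22, 23, 24, 33, 34, 35, 44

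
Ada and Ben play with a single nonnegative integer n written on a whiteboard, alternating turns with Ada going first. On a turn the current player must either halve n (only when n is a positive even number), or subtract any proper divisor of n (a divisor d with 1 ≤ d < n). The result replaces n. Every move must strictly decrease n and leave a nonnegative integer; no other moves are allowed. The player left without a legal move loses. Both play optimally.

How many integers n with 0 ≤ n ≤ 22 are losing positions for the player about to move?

Positions with no move are L. A position that does have a move is losing for the player to move precisely when every available move leads to a winning position for the opponent. Fill in the labels:
n=0: no move → L
n=1: no move → L
n=2: reaches L-position 1 → W
n=3: only reaches 2(W), which is W → L
n=4: reaches L-position 3 → W
n=5: only reaches 4(W), which is W → L
n=6: reaches L-position 3 → W
n=7: only reaches 6(W), which is W → L
n=8: reaches L-position 7 → W
n=9: only reaches 6(W), 8(W), all W → L
n=10: reaches L-position 5 → W
n=11: only reaches 10(W), which is W → L
n=12: reaches L-position 9 → W
n=13: only reaches 12(W), which is W → L
n=14: reaches L-position 7 → W
n=15: only reaches 10(W), 12(W), 14(W), all W → L
n=16: reaches L-position 15 → W
n=17: only reaches 16(W), which is W → L
n=18: reaches L-position 9 → W
n=19: only reaches 18(W), which is W → L
n=20: reaches L-position 15 → W
n=21: only reaches 14(W), 18(W), 20(W), all W → L
n=22: reaches L-position 11 → W
L entries with 0 ≤ n ≤ 22: n = 0, 1, 3, 5, 7, 9, 11, 13, 15, 17, 19, 21; that makes 12.

12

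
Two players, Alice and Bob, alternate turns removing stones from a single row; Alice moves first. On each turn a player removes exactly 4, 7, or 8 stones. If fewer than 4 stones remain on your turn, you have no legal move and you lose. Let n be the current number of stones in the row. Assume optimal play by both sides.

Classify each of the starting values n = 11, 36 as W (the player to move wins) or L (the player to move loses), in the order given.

Compute win/loss labels from the base case upward. A position with no move is L. Any other position is W if it can reach an L in one move, else L.
n=0: no move → L
n=1: no move → L
n=2: no move → L
n=3: no move → L
n=4: reaches L-position 0 → W
n=5: reaches L-position 1 → W
n=6: reaches L-position 2 → W
n=7: reaches L-position 3 → W
n=8: reaches L-position 1 → W
n=9: reaches L-position 2 → W
n=10: reaches L-position 3 → W
n=11: reaches L-position 3 → W
n=12: only reaches 8(W), 5(W), 4(W), all W → L
n=13: only reaches 9(W), 6(W), 5(W), all W → L
n=14: only reaches 10(W), 7(W), 6(W), all W → L
n=15: only reaches 11(W), 8(W), 7(W), all W → L
n=16: reaches L-position 12 → W
n=17: reaches L-position 13 → W
n=18: reaches L-position 14 → W
n=19: reaches L-position 15 → W
n=20: reaches L-position 13 → W
n=21: reaches L-position 14 → W
n=22: reaches L-position 15 → W
n=23: reaches L-position 15 → W
n=24: only reaches 20(W), 17(W), 16(W), all W → L
n=25: only reaches 21(W), 18(W), 17(W), all W → L
n=26: only reaches 22(W), 19(W), 18(W), all W → L
n=27: only reaches 23(W), 20(W), 19(W), all W → L
n=28: reaches L-position 24 → W
n=29: reaches L-position 25 → W
n=30: reaches L-position 26 → W
n=31: reaches L-position 27 → W
n=32: reaches L-position 25 → W
n=33: reaches L-position 26 → W
n=34: reaches L-position 27 → W
n=35: reaches L-position 27 → W
n=36: only reaches 32(W), 29(W), 28(W), all W → L

11: W, 36: L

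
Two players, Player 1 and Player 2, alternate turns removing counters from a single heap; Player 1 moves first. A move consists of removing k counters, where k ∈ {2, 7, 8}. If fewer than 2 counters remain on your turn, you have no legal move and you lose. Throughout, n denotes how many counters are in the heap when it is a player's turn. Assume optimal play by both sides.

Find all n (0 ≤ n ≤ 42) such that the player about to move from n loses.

0, 1, 4, 5, 10, 14, 15, 19, 20, 24, 25, 29, 30, 34, 35, 39, 40

Label each position W (a win for the player to move) or L (a loss). A position with no legal move is L; any other position is W exactly when some move reaches an L, and L when every move reaches a W.
n=0: no move → L
n=1: no move → L
n=2: →0(L), so W
n=3: →1(L), so W
n=4: →2(W) only, which is W, so L
n=5: →3(W) only, which is W, so L
n=6: →4(L), so W
n=7: →5(L), so W
n=8: →1(L), so W
n=9: →1(L), so W
n=10: →8(W), 3(W), 2(W) — all W, so L
n=11: →4(L), so W
n=12: →10(L), so W
n=13: →5(L), so W
n=14: →12(W), 7(W), 6(W) — all W, so L
n=15: →13(W), 8(W), 7(W) — all W, so L
n=16: →14(L), so W
n=17: →15(L), so W
n=18: →10(L), so W
n=19: →17(W), 12(W), 11(W) — all W, so L
n=20: →18(W), 13(W), 12(W) — all W, so L
n=21: →19(L), so W
n=22: →20(L), so W
n=23: →15(L), so W
n=24: →22(W), 17(W), 16(W) — all W, so L
n=25: →23(W), 18(W), 17(W) — all W, so L
n=26: →24(L), so W
n=27: →25(L), so W
n=28: →20(L), so W
n=29: →27(W), 22(W), 21(W) — all W, so L
n=30: →28(W), 23(W), 22(W) — all W, so L
n=31: →29(L), so W
n=32: →30(L), so W
n=33: →25(L), so W
n=34: →32(W), 27(W), 26(W) — all W, so L
n=35: →33(W), 28(W), 27(W) — all W, so L
n=36: →34(L), so W
n=37: →35(L), so W
n=38: →30(L), so W
n=39: →37(W), 32(W), 31(W) — all W, so L
n=40: →38(W), 33(W), 32(W) — all W, so L
n=41: →39(L), so W
n=42: →40(L), so W
The losing starting values of n are exactly the entries labelled L in this table (17 of them).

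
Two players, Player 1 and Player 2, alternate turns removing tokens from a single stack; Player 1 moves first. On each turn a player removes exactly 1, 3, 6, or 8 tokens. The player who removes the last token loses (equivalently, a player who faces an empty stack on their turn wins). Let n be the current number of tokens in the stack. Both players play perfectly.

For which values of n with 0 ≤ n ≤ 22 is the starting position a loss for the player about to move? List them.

Use the standard recursion: the mover wins at a terminal position; elsewhere, the mover wins exactly when some move hands the opponent an L position.
n=0: no move; the opponent has just taken the last token and therefore loses → W
n=1: only reaches 0(W), which is W → L
n=2: reaches L-position 1 → W
n=3: only reaches 2(W), 0(W), all W → L
n=4: reaches L-position 3 → W
n=5: only reaches 4(W), 2(W), all W → L
n=6: reaches L-position 5 → W
n=7: reaches L-position 1 → W
n=8: reaches L-position 5 → W
n=9: reaches L-position 3 → W
n=10: only reaches 9(W), 7(W), 4(W), 2(W), all W → L
n=11: reaches L-position 10 → W
n=12: only reaches 11(W), 9(W), 6(W), 4(W), all W → L
n=13: reaches L-position 12 → W
n=14: only reaches 13(W), 11(W), 8(W), 6(W), all W → L
n=15: reaches L-position 14 → W
n=16: reaches L-position 10 → W
n=17: reaches L-position 14 → W
n=18: reaches L-position 12 → W
n=19: only reaches 18(W), 16(W), 13(W), 11(W), all W → L
n=20: reaches L-position 19 → W
n=21: only reaches 20(W), 18(W), 15(W), 13(W), all W → L
n=22: reaches L-position 21 → W
The losing starting values of n are exactly the entries labelled L in this table (8 of them).

1, 3, 5, 10, 12, 14, 19, 21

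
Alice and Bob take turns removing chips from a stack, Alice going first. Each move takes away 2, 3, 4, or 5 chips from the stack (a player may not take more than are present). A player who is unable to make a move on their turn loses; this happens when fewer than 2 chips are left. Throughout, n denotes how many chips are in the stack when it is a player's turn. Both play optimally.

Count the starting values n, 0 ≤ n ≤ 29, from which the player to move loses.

Work bottom-up. With no move the player to move loses. Otherwise the position is W if at least one move leads to an L position for the opponent, and L if every move leads to a W.
n=0: no move → L
n=1: no move → L
n=2: can move to 0, which is L ⇒ W
n=3: can move to 1, which is L ⇒ W
n=4: can move to 1, which is L ⇒ W
n=5: can move to 1, which is L ⇒ W
n=6: can move to 1, which is L ⇒ W
n=7: moves to 5(W), 4(W), 3(W), 2(W); every one is W ⇒ L
n=8: moves to 6(W), 5(W), 4(W), 3(W); every one is W ⇒ L
n=9: can move to 7, which is L ⇒ W
n=10: can move to 8, which is L ⇒ W
n=11: can move to 8, which is L ⇒ W
n=12: can move to 8, which is L ⇒ W
n=13: can move to 8, which is L ⇒ W
n=14: moves to 12(W), 11(W), 10(W), 9(W); every one is W ⇒ L
n=15: moves to 13(W), 12(W), 11(W), 10(W); every one is W ⇒ L
n=16: can move to 14, which is L ⇒ W
n=17: can move to 15, which is L ⇒ W
n=18: can move to 15, which is L ⇒ W
n=19: can move to 15, which is L ⇒ W
n=20: can move to 15, which is L ⇒ W
n=21: moves to 19(W), 18(W), 17(W), 16(W); every one is W ⇒ L
n=22: moves to 20(W), 19(W), 18(W), 17(W); every one is W ⇒ L
n=23: can move to 21, which is L ⇒ W
n=24: can move to 22, which is L ⇒ W
n=25: can move to 22, which is L ⇒ W
n=26: can move to 22, which is L ⇒ W
n=27: can move to 22, which is L ⇒ W
n=28: moves to 26(W), 25(W), 24(W), 23(W); every one is W ⇒ L
n=29: moves to 27(W), 26(W), 25(W), 24(W); every one is W ⇒ L
L entries with 0 ≤ n ≤ 29: n = 0, 1, 7, 8, 14, 15, 21, 22, 28, 29; that makes 10.

10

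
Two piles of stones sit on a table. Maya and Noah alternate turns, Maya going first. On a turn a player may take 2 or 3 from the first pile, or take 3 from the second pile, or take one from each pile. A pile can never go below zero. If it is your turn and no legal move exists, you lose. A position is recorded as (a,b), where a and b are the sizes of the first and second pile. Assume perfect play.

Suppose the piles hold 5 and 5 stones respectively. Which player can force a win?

Build the W/L table. Terminal = L. A non-terminal position is W if it has a move to some L; otherwise it is L.
No move ever increases a pile, so every position that can arise here has a ≤ 5 and b ≤ 5; it is enough to label the cells with 0 ≤ a ≤ 5 and 0 ≤ b ≤ 5.
Every move lowers a or b (never raises either), so fill the grid row by row in increasing a, and left to right within a row: each cell's successors are then already labelled.
      b=0  b=1  b=2  b=3  b=4  b=5
a=0:    L    L    L    W    W    W
a=1:    L    W    W    W    L    L
a=2:    W    W    W    L    L    W
a=3:    W    W    W    L    W    W
a=4:    W    L    L    W    W    W
a=5:    L    L    W    W    W    L
Cells with no legal move (terminal, hence L): (0,0), (0,1), (0,2), (1,0).
The remaining L cells, each justified by listing all of its moves:
(1,4): moves to (1,1)(W), (0,3)(W); every one is W ⇒ L
(1,5): moves to (1,2)(W), (0,4)(W); every one is W ⇒ L
(2,3): moves to (0,3)(W), (2,0)(W), (1,2)(W); every one is W ⇒ L
(2,4): moves to (0,4)(W), (2,1)(W), (1,3)(W); every one is W ⇒ L
(3,3): moves to (1,3)(W), (0,3)(W), (3,0)(W), (2,2)(W); every one is W ⇒ L
(4,1): moves to (2,1)(W), (1,1)(W), (3,0)(W); every one is W ⇒ L
(4,2): moves to (2,2)(W), (1,2)(W), (3,1)(W); every one is W ⇒ L
(5,0): moves to (3,0)(W), (2,0)(W); every one is W ⇒ L
(5,1): moves to (3,1)(W), (2,1)(W), (4,0)(W); every one is W ⇒ L
(5,5): moves to (3,5)(W), (2,5)(W), (5,2)(W), (4,4)(W); every one is W ⇒ L
Every other cell has at least one move into one of the L cells above, so it is W.
Every move from (5,5) reaches a W position, so the mover loses.

Noah wins.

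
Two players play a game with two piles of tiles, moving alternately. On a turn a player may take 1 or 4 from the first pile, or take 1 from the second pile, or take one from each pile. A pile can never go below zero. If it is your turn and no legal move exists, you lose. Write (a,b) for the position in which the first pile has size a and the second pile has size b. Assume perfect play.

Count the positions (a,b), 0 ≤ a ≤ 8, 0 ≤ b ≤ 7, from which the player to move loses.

20

Label each position W (a win for the player to move) or L (a loss). A position with no legal move is L; any other position is W exactly when some move reaches an L, and L when every move reaches a W.
Every move lowers a or b (never raises either), so fill the grid row by row in increasing a, and left to right within a row: each cell's successors are then already labelled.
      b=0  b=1  b=2  b=3  b=4  b=5  b=6  b=7
a=0:    L    W    L    W    L    W    L    W
a=1:    W    W    W    W    W    W    W    W
a=2:    L    W    L    W    L    W    L    W
a=3:    W    W    W    W    W    W    W    W
a=4:    W    L    W    L    W    L    W    L
a=5:    L    W    W    W    W    W    W    W
a=6:    W    W    W    L    W    L    W    L
a=7:    L    W    L    W    W    W    W    W
a=8:    W    W    W    W    L    W    L    W
Cells with no legal move (terminal, hence L): (0,0).
The remaining L cells, each justified by listing all of its moves:
(0,2): →(0,1)(W) only, which is W, so L
(0,4): →(0,3)(W) only, which is W, so L
(0,6): →(0,5)(W) only, which is W, so L
(2,0): →(1,0)(W) only, which is W, so L
(2,2): →(1,2)(W), (2,1)(W), (1,1)(W) — all W, so L
(2,4): →(1,4)(W), (2,3)(W), (1,3)(W) — all W, so L
(2,6): →(1,6)(W), (2,5)(W), (1,5)(W) — all W, so L
(4,1): →(3,1)(W), (0,1)(W), (4,0)(W), (3,0)(W) — all W, so L
(4,3): →(3,3)(W), (0,3)(W), (4,2)(W), (3,2)(W) — all W, so L
(4,5): →(3,5)(W), (0,5)(W), (4,4)(W), (3,4)(W) — all W, so L
(4,7): →(3,7)(W), (0,7)(W), (4,6)(W), (3,6)(W) — all W, so L
(5,0): →(4,0)(W), (1,0)(W) — all W, so L
(6,3): →(5,3)(W), (2,3)(W), (6,2)(W), (5,2)(W) — all W, so L
(6,5): →(5,5)(W), (2,5)(W), (6,4)(W), (5,4)(W) — all W, so L
(6,7): →(5,7)(W), (2,7)(W), (6,6)(W), (5,6)(W) — all W, so L
(7,0): →(6,0)(W), (3,0)(W) — all W, so L
(7,2): →(6,2)(W), (3,2)(W), (7,1)(W), (6,1)(W) — all W, so L
(8,4): →(7,4)(W), (4,4)(W), (8,3)(W), (7,3)(W) — all W, so L
(8,6): →(7,6)(W), (4,6)(W), (8,5)(W), (7,5)(W) — all W, so L
Every other cell has at least one move into one of the L cells above, so it is W.
L cells per row: a=0: 4, a=1: 0, a=2: 4, a=3: 0, a=4: 4, a=5: 1, a=6: 3, a=7: 2, a=8: 2; total 20.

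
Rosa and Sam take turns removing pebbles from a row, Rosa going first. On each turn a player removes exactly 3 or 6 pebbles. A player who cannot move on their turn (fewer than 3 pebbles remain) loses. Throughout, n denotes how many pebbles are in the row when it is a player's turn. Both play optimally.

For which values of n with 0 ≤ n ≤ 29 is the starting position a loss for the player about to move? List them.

Label each position W (a win for the player to move) or L (a loss). A position with no legal move is L; any other position is W exactly when some move reaches an L, and L when every move reaches a W.
n=0: no move → L
n=1: no move → L
n=2: no move → L
n=3: W (go to 0, an L position)
n=4: W (go to 1, an L position)
n=5: W (go to 2, an L position)
n=6: W (go to 0, an L position)
n=7: W (go to 1, an L position)
n=8: W (go to 2, an L position)
n=9: L (options 6(W), 3(W) are all W)
n=10: L (options 7(W), 4(W) are all W)
n=11: L (options 8(W), 5(W) are all W)
n=12: W (go to 9, an L position)
n=13: W (go to 10, an L position)
n=14: W (go to 11, an L position)
n=15: W (go to 9, an L position)
n=16: W (go to 10, an L position)
n=17: W (go to 11, an L position)
n=18: L (options 15(W), 12(W) are all W)
n=19: L (options 16(W), 13(W) are all W)
n=20: L (options 17(W), 14(W) are all W)
n=21: W (go to 18, an L position)
n=22: W (go to 19, an L position)
n=23: W (go to 20, an L position)
n=24: W (go to 18, an L position)
n=25: W (go to 19, an L position)
n=26: W (go to 20, an L position)
n=27: L (options 24(W), 21(W) are all W)
n=28: L (options 25(W), 22(W) are all W)
n=29: L (options 26(W), 23(W) are all W)
The losing starting values of n are exactly the entries labelled L in this table (12 of them).

0, 1, 2, 9, 10, 11, 18, 19, 20, 27, 28, 29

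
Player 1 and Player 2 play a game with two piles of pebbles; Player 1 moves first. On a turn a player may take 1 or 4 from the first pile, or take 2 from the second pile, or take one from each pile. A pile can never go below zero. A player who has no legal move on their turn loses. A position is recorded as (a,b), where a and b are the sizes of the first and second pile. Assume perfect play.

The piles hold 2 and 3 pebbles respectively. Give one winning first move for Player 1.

Move to (1,3).

Compute win/loss labels from the base case upward. A position with no move is L. Any other position is W if it can reach an L in one move, else L.
No move ever increases a pile, so every position that can arise here has a ≤ 2 and b ≤ 3; it is enough to label the cells with 0 ≤ a ≤ 2 and 0 ≤ b ≤ 3.
Every move lowers a or b (never raises either), so fill the grid row by row in increasing a, and left to right within a row: each cell's successors are then already labelled.
      b=0  b=1  b=2  b=3
a=0:    L    L    W    W
a=1:    W    W    W    L
a=2:    L    L    W    W
Cells with no legal move (terminal, hence L): (0,0), (0,1).
The remaining L cells, each justified by listing all of its moves:
(1,3): only reaches (0,3)(W), (1,1)(W), (0,2)(W), all W → L
(2,0): only reaches (1,0)(W), which is W → L
(2,1): only reaches (1,1)(W), (1,0)(W), all W → L
Every other cell has at least one move into one of the L cells above, so it is W.
From (2,3), the L positions reachable in one move are: (1,3), (2,1). Any move reaching one of these is winning.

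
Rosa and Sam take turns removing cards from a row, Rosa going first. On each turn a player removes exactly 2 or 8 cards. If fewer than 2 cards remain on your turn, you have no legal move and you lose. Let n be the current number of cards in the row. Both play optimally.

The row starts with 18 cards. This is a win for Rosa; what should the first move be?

Remove 8, leaving 10.

Label each position W (a win for the player to move) or L (a loss). A position with no legal move is L; any other position is W exactly when some move reaches an L, and L when every move reaches a W.
n=0: no move → L
n=1: no move → L
n=2: W (go to 0, an L position)
n=3: W (go to 1, an L position)
n=4: L (sole option 2(W) is W)
n=5: L (sole option 3(W) is W)
n=6: W (go to 4, an L position)
n=7: W (go to 5, an L position)
n=8: W (go to 0, an L position)
n=9: W (go to 1, an L position)
n=10: L (options 8(W), 2(W) are all W)
n=11: L (options 9(W), 3(W) are all W)
n=12: W (go to 10, an L position)
n=13: W (go to 11, an L position)
n=14: L (options 12(W), 6(W) are all W)
n=15: L (options 13(W), 7(W) are all W)
n=16: W (go to 14, an L position)
n=17: W (go to 15, an L position)
n=18: W (go to 10, an L position)
From 18, the L positions reachable in one move are: 10.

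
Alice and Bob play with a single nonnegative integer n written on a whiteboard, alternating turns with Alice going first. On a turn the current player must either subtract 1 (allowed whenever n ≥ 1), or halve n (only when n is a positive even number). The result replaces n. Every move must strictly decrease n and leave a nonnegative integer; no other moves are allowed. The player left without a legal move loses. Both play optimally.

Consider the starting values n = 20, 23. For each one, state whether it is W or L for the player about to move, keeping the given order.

20: W, 23: L

Positions with no move are L. A position that does have a move is losing for the player to move precisely when every available move leads to a winning position for the opponent. Fill in the labels:
n=0: no move → L
n=1: W (go to 0, an L position)
n=2: L (sole option 1(W) is W)
n=3: W (go to 2, an L position)
n=4: W (go to 2, an L position)
n=5: L (sole option 4(W) is W)
n=6: W (go to 5, an L position)
n=7: L (sole option 6(W) is W)
n=8: W (go to 7, an L position)
n=9: L (sole option 8(W) is W)
n=10: W (go to 5, an L position)
n=11: L (sole option 10(W) is W)
n=12: W (go to 11, an L position)
n=13: L (sole option 12(W) is W)
n=14: W (go to 7, an L position)
n=15: L (sole option 14(W) is W)
n=16: W (go to 15, an L position)
n=17: L (sole option 16(W) is W)
n=18: W (go to 9, an L position)
n=19: L (sole option 18(W) is W)
n=20: W (go to 19, an L position)
n=21: L (sole option 20(W) is W)
n=22: W (go to 11, an L position)
n=23: L (sole option 22(W) is W)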